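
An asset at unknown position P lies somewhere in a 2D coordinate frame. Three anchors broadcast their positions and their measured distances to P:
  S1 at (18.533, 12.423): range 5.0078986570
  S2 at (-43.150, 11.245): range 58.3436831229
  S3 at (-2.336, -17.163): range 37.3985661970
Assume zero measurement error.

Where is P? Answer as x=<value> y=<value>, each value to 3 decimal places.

x=15.002 y=15.974

eq1: (x − 18.533)² + (y − 12.423)² = 5.0078986570²
eq2: (x + 43.150)² + (y − 11.245)² = 58.3436831229²
eq3: (x + 2.336)² + (y + 17.163)² = 37.3985661970²
eq2−eq1, eq2−eq3 (x²,y² cancel):
  123.366·x + 2.356·y = 1888.336804
  81.628·x − 56.816·y = 316.985547
det = 123.366·-56.816 − 2.356·81.628 = -7201.478224
x = (1888.336804·-56.816 − 2.356·316.985547) / -7201.478224 = 15.001720
y = (123.366·316.985547 − 1888.336804·81.628) / -7201.478224 = 15.973931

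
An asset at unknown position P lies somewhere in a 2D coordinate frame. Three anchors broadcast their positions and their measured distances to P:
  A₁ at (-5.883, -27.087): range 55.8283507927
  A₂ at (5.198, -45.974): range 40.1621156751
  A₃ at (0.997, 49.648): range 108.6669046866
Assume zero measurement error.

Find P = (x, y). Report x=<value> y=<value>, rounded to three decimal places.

eq1: (x + 5.883)² + (y + 27.087)² = 55.8283507927²
eq2: (x − 5.198)² + (y + 45.974)² = 40.1621156751²
eq3: (x − 0.997)² + (y − 49.648)² = 108.6669046866²
eq1−eq3, eq1−eq2 (x²,y² cancel):
  13.760·x + 153.470·y = -6994.088767
  22.162·x − 37.774·y = 2876.121839
det = 13.760·-37.774 − 153.470·22.162 = -3920.972380
x = (-6994.088767·-37.774 − 153.470·2876.121839) / -3920.972380 = 45.193817
y = (13.760·2876.121839 − -6994.088767·22.162) / -3920.972380 = -49.625045

x=45.194 y=-49.625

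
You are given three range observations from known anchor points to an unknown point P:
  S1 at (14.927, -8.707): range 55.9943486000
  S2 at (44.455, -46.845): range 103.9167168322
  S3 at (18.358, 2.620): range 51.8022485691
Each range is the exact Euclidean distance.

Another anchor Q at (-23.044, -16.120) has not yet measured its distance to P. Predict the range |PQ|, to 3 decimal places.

eq1: (x − 14.927)² + (y + 8.707)² = 55.9943486000²
eq2: (x − 44.455)² + (y + 46.845)² = 103.9167168322²
eq3: (x − 18.358)² + (y − 2.620)² = 51.8022485691²
eq3−eq1, eq3−eq2 (x²,y² cancel):
  -6.862·x − 22.654·y = -497.147504
  52.194·x − 98.930·y = -4288.390594
det = -6.862·-98.930 − -22.654·52.194 = 1861.260536
x = (-497.147504·-98.930 − -22.654·-4288.390594) / 1861.260536 = -25.770921
y = (-6.862·-4288.390594 − -497.147504·52.194) / 1861.260536 = 29.751371
|P − Q| = √((-25.770921 − -23.044)² + (29.751371 − -16.120)²) = 45.952354

45.952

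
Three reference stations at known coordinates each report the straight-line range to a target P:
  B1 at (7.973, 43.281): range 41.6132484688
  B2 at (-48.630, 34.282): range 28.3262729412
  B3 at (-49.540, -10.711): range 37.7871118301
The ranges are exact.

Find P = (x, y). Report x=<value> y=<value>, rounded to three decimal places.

x=-25.274 y=18.255

eq1: (x − 7.973)² + (y − 43.281)² = 41.6132484688²
eq2: (x + 48.630)² + (y − 34.282)² = 28.3262729412²
eq3: (x + 49.540)² + (y + 10.711)² = 37.7871118301²
eq2−eq1, eq2−eq3 (x²,y² cancel):
  113.206·x + 17.998·y = -2532.603443
  -1.820·x − 89.986·y = -1596.683385
det = 113.206·-89.986 − 17.998·-1.820 = -10154.198756
x = (-2532.603443·-89.986 − 17.998·-1596.683385) / -10154.198756 = -25.273876
y = (113.206·-1596.683385 − -2532.603443·-1.820) / -10154.198756 = 18.254860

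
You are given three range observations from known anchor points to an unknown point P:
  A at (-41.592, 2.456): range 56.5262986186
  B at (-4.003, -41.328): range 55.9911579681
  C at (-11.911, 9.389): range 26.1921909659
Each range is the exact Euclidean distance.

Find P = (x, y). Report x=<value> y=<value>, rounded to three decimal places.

eq1: (x + 41.592)² + (y − 2.456)² = 56.5262986186²
eq2: (x + 4.003)² + (y + 41.328)² = 55.9911579681²
eq3: (x + 11.911)² + (y − 9.389)² = 26.1921909659²
eq1−eq2, eq1−eq3 (x²,y² cancel):
  75.178·x − 87.568·y = 48.313858
  59.362·x + 13.866·y = 1003.290410
det = 75.178·13.866 − -87.568·59.362 = 6240.629764
x = (48.313858·13.866 − -87.568·1003.290410) / 6240.629764 = 14.185436
y = (75.178·1003.290410 − 48.313858·59.362) / 6240.629764 = 11.626609

x=14.185 y=11.627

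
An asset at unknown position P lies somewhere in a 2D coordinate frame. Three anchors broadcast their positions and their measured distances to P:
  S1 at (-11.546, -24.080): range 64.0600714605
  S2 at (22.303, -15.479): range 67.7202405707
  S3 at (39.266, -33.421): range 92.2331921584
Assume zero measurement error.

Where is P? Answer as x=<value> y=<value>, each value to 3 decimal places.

eq1: (x + 11.546)² + (y + 24.080)² = 64.0600714605²
eq2: (x − 22.303)² + (y + 15.479)² = 67.7202405707²
eq3: (x − 39.266)² + (y + 33.421)² = 92.2331921584²
eq2−eq1, eq2−eq3 (x²,y² cancel):
  -67.698·x − 17.202·y = 458.471493
  33.926·x − 35.884·y = -1999.172006
det = -67.698·-35.884 − -17.202·33.926 = 3012.870084
x = (458.471493·-35.884 − -17.202·-1999.172006) / 3012.870084 = -16.874789
y = (-67.698·-1999.172006 − 458.471493·33.926) / 3012.870084 = 39.758051

x=-16.875 y=39.758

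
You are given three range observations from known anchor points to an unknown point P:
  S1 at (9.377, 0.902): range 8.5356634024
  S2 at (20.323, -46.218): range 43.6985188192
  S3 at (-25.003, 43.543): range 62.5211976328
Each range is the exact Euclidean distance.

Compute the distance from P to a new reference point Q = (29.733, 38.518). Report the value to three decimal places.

43.035

eq1: (x − 9.377)² + (y − 0.902)² = 8.5356634024²
eq2: (x − 20.323)² + (y + 46.218)² = 43.6985188192²
eq3: (x + 25.003)² + (y − 43.543)² = 62.5211976328²
eq2−eq1, eq2−eq3 (x²,y² cancel):
  -21.892·x + 94.240·y = -623.683123
  -90.652·x + 179.522·y = -2027.324601
det = -21.892·179.522 − 94.240·-90.652 = 4612.948856
x = (-623.683123·179.522 − 94.240·-2027.324601) / 4612.948856 = 17.145265
y = (-21.892·-2027.324601 − -623.683123·-90.652) / 4612.948856 = -2.635176
|P − Q| = √((17.145265 − 29.733)² + (-2.635176 − 38.518)²) = 43.035276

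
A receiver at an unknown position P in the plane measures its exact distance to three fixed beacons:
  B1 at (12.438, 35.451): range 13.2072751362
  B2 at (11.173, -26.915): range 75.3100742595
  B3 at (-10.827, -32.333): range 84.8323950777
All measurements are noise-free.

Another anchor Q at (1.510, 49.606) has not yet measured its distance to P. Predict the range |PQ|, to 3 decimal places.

eq1: (x − 12.438)² + (y − 35.451)² = 13.2072751362²
eq2: (x − 11.173)² + (y + 26.915)² = 75.3100742595²
eq3: (x + 10.827)² + (y + 32.333)² = 84.8323950777²
eq2−eq3, eq2−eq1 (x²,y² cancel):
  -44.000·x − 10.836·y = -1211.534306
  2.530·x + 124.732·y = 6059.399259
det = -44.000·124.732 − -10.836·2.530 = -5460.792920
x = (-1211.534306·124.732 − -10.836·6059.399259) / -5460.792920 = 15.649274
y = (-44.000·6059.399259 − -1211.534306·2.530) / -5460.792920 = 48.261926
|P − Q| = √((15.649274 − 1.510)² + (48.261926 − 49.606)²) = 14.203014

14.203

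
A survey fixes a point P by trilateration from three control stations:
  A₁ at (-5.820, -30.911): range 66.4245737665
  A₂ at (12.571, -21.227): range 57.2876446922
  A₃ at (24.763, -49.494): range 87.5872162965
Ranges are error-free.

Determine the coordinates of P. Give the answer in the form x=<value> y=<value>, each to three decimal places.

eq1: (x + 5.820)² + (y + 30.911)² = 66.4245737665²
eq2: (x − 12.571)² + (y + 21.227)² = 57.2876446922²
eq3: (x − 24.763)² + (y + 49.494)² = 87.5872162965²
eq2−eq3, eq2−eq1 (x²,y² cancel):
  24.384·x − 56.534·y = -1935.399589
  -36.782·x − 19.368·y = -749.603015
det = 24.384·-19.368 − -56.534·-36.782 = -2551.702900
x = (-1935.399589·-19.368 − -56.534·-749.603015) / -2551.702900 = 1.917636
y = (24.384·-749.603015 − -1935.399589·-36.782) / -2551.702900 = 35.061365

x=1.918 y=35.061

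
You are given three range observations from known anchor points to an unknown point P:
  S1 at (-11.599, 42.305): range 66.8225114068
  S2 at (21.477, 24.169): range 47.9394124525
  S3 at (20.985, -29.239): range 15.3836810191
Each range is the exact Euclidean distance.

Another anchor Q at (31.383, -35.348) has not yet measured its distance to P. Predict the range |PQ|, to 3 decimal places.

eq1: (x + 11.599)² + (y − 42.305)² = 66.8225114068²
eq2: (x − 21.477)² + (y − 24.169)² = 47.9394124525²
eq3: (x − 20.985)² + (y + 29.239)² = 15.3836810191²
eq3−eq1, eq3−eq2 (x²,y² cancel):
  -65.168·x + 143.088·y = -3599.629909
  0.984·x + 106.816·y = -2311.416881
det = -65.168·106.816 − 143.088·0.984 = -7101.783680
x = (-3599.629909·106.816 − 143.088·-2311.416881) / -7101.783680 = 7.570218
y = (-65.168·-2311.416881 − -3599.629909·0.984) / -7101.783680 = -21.708976
|P − Q| = √((7.570218 − 31.383)² + (-21.708976 − -35.348)²) = 27.442150

27.442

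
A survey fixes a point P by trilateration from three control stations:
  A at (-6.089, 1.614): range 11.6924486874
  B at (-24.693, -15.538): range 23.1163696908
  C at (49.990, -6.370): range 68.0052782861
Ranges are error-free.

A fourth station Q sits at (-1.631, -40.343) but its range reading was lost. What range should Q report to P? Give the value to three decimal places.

eq1: (x + 6.089)² + (y − 1.614)² = 11.6924486874²
eq2: (x + 24.693)² + (y + 15.538)² = 23.1163696908²
eq3: (x − 49.990)² + (y + 6.370)² = 68.0052782861²
eq3−eq1, eq3−eq2 (x²,y² cancel):
  -112.158·x + 15.968·y = 1988.108435
  -149.366·x − 18.336·y = 2401.948020
det = -112.158·-18.336 − 15.968·-149.366 = 4441.605376
x = (1988.108435·-18.336 − 15.968·2401.948020) / 4441.605376 = -16.842618
y = (-112.158·2401.948020 − 1988.108435·-149.366) / 4441.605376 = 6.204540
|P − Q| = √((-16.842618 − -1.631)² + (6.204540 − -40.343)²) = 48.970060

48.970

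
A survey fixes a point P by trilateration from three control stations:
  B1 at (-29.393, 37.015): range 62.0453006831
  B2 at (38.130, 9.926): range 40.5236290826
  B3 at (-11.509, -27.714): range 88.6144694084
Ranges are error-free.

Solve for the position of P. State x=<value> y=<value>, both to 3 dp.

eq1: (x + 29.393)² + (y − 37.015)² = 62.0453006831²
eq2: (x − 38.130)² + (y − 9.926)² = 40.5236290826²
eq3: (x + 11.509)² + (y + 27.714)² = 88.6144694084²
eq3−eq1, eq3−eq2 (x²,y² cancel):
  -35.768·x + 129.458·y = 5336.440649
  99.278·x + 75.280·y = 6862.259174
det = -35.768·75.280 − 129.458·99.278 = -15544.946364
x = (5336.440649·75.280 − 129.458·6862.259174) / -15544.946364 = 31.305807
y = (-35.768·6862.259174 − 5336.440649·99.278) / -15544.946364 = 49.870898

x=31.306 y=49.871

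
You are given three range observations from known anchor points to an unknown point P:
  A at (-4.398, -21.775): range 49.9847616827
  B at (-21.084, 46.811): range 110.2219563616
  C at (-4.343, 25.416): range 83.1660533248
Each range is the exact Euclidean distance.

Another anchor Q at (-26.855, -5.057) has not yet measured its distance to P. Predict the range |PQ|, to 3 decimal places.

eq1: (x + 4.398)² + (y + 21.775)² = 49.9847616827²
eq2: (x + 21.084)² + (y − 46.811)² = 110.2219563616²
eq3: (x + 4.343)² + (y − 25.416)² = 83.1660533248²
eq1−eq3, eq1−eq2 (x²,y² cancel):
  0.110·x + 94.382·y = -4246.774349
  -33.372·x + 137.172·y = -7508.091516
det = 0.110·137.172 − 94.382·-33.372 = 3164.805024
x = (-4246.774349·137.172 − 94.382·-7508.091516) / 3164.805024 = 39.841368
y = (0.110·-7508.091516 − -4246.774349·-33.372) / 3164.805024 = -45.042030
|P − Q| = √((39.841368 − -26.855)² + (-45.042030 − -5.057)²) = 77.763797

77.764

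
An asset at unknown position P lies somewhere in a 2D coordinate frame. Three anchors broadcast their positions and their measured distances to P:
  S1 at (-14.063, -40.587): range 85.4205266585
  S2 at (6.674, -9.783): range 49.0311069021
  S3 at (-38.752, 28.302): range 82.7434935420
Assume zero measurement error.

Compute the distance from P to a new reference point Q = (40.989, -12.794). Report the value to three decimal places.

eq1: (x + 14.063)² + (y + 40.587)² = 85.4205266585²
eq2: (x − 6.674)² + (y + 9.783)² = 49.0311069021²
eq3: (x + 38.752)² + (y − 28.302)² = 82.7434935420²
eq1−eq3, eq1−eq2 (x²,y² cancel):
  -49.378·x + 137.778·y = 907.828821
  41.474·x + 61.608·y = 3187.793758
det = -49.378·61.608 − 137.778·41.474 = -8756.284596
x = (907.828821·61.608 − 137.778·3187.793758) / -8756.284596 = 43.771799
y = (-49.378·3187.793758 − 907.828821·41.474) / -8756.284596 = 22.276363
|P − Q| = √((43.771799 − 40.989)² + (22.276363 − -12.794)²) = 35.180596

35.181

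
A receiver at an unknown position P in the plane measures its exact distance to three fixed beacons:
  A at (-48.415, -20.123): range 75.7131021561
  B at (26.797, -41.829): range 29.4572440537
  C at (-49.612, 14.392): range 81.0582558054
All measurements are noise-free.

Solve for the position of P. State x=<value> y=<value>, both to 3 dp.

x=26.900 y=-12.372

eq1: (x + 48.415)² + (y + 20.123)² = 75.7131021561²
eq2: (x − 26.797)² + (y + 41.829)² = 29.4572440537²
eq3: (x + 49.612)² + (y − 14.392)² = 81.0582558054²
eq3−eq1, eq3−eq2 (x²,y² cancel):
  2.394·x − 69.030·y = 918.434142
  152.818·x − 112.442·y = 5501.975849
det = 2.394·-112.442 − -69.030·152.818 = 10279.840392
x = (918.434142·-112.442 − -69.030·5501.975849) / 10279.840392 = 26.900303
y = (2.394·5501.975849 − 918.434142·152.818) / 10279.840392 = -12.371937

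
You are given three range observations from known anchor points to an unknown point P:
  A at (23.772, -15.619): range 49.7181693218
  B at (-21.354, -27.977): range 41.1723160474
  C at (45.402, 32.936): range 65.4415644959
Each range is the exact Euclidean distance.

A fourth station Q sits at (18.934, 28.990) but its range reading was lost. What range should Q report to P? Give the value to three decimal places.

39.271

eq1: (x − 23.772)² + (y + 15.619)² = 49.7181693218²
eq2: (x + 21.354)² + (y + 27.977)² = 41.1723160474²
eq3: (x − 45.402)² + (y − 32.936)² = 65.4415644959²
eq2−eq3, eq2−eq1 (x²,y² cancel):
  133.512·x + 121.826·y = -680.022900
  90.252·x + 24.716·y = -1206.381452
det = 133.512·24.716 − 121.826·90.252 = -7695.157560
x = (-680.022900·24.716 − 121.826·-1206.381452) / -7695.157560 = -16.914687
y = (133.512·-1206.381452 − -680.022900·90.252) / -7695.157560 = 12.955287
|P − Q| = √((-16.914687 − 18.934)² + (12.955287 − 28.990)²) = 39.271368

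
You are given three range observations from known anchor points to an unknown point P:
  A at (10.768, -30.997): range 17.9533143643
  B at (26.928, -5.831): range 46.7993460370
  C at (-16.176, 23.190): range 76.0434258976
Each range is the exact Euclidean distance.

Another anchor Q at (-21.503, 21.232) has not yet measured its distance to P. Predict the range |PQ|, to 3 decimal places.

76.120

eq1: (x − 10.768)² + (y + 30.997)² = 17.9533143643²
eq2: (x − 26.928)² + (y + 5.831)² = 46.7993460370²
eq3: (x + 16.176)² + (y − 23.190)² = 76.0434258976²
eq3−eq2, eq3−eq1 (x²,y² cancel):
  86.208·x − 58.042·y = 3552.102502
  53.888·x − 108.374·y = 5737.605883
det = 86.208·-108.374 − -58.042·53.888 = -6214.938496
x = (3552.102502·-108.374 − -58.042·5737.605883) / -6214.938496 = 8.356227
y = (86.208·5737.605883 − 3552.102502·53.888) / -6214.938496 = -48.787583
|P − Q| = √((8.356227 − -21.503)² + (-48.787583 − 21.232)²) = 76.120401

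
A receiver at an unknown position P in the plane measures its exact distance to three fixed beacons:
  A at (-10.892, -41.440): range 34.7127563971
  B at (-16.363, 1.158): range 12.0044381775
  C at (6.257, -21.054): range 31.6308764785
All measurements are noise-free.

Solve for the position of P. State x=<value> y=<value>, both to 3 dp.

x=-22.939 y=-8.885

eq1: (x + 10.892)² + (y + 41.440)² = 34.7127563971²
eq2: (x + 16.363)² + (y − 1.158)² = 12.0044381775²
eq3: (x − 6.257)² + (y + 21.054)² = 31.6308764785²
eq1−eq2, eq1−eq3 (x²,y² cancel):
  -10.942·x + 85.196·y = -505.951610
  34.298·x + 40.772·y = -1149.025189
det = -10.942·40.772 − 85.196·34.298 = -3368.179632
x = (-505.951610·40.772 − 85.196·-1149.025189) / -3368.179632 = -22.939302
y = (-10.942·-1149.025189 − -505.951610·34.298) / -3368.179632 = -8.884847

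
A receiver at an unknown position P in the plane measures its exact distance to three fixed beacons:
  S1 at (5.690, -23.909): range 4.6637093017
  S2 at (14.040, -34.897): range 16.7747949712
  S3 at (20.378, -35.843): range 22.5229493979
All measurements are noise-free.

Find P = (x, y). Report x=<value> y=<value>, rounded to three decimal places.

eq1: (x − 5.690)² + (y + 23.909)² = 4.6637093017²
eq2: (x − 14.040)² + (y + 34.897)² = 16.7747949712²
eq3: (x − 20.378)² + (y + 35.843)² = 22.5229493979²
eq1−eq3, eq1−eq2 (x²,y² cancel):
  29.376·x − 23.868·y = 610.434087
  16.700·x − 21.976·y = 551.262266
det = 29.376·-21.976 − -23.868·16.700 = -246.971376
x = (610.434087·-21.976 − -23.868·551.262266) / -246.971376 = 1.042112
y = (29.376·551.262266 − 610.434087·16.700) / -246.971376 = -24.292820

x=1.042 y=-24.293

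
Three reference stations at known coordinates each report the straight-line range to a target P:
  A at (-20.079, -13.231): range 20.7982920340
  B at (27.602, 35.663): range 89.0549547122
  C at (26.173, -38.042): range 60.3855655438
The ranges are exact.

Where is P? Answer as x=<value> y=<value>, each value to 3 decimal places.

eq1: (x + 20.079)² + (y + 13.231)² = 20.7982920340²
eq2: (x − 27.602)² + (y − 35.663)² = 89.0549547122²
eq3: (x − 26.173)² + (y + 38.042)² = 60.3855655438²
eq2−eq3, eq2−eq1 (x²,y² cancel):
  -2.858·x − 147.410·y = 4382.868153
  -95.362·x − 97.788·y = 6042.721636
det = -2.858·-97.788 − -147.410·-95.362 = -13777.834316
x = (4382.868153·-97.788 − -147.410·6042.721636) / -13777.834316 = -33.544146
y = (-2.858·6042.721636 − 4382.868153·-95.362) / -13777.834316 = -29.082145

x=-33.544 y=-29.082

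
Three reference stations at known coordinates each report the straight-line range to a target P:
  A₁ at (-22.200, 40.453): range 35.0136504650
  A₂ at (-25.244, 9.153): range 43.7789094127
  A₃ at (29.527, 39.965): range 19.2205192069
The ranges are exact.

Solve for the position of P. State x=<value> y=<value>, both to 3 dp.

x=11.869 y=32.374

eq1: (x + 22.200)² + (y − 40.453)² = 35.0136504650²
eq2: (x + 25.244)² + (y − 9.153)² = 43.7789094127²
eq3: (x − 29.527)² + (y − 39.965)² = 19.2205192069²
eq1−eq3, eq1−eq2 (x²,y² cancel):
  103.454·x − 0.976·y = 1196.287105
  -6.088·x − 62.600·y = -2098.885454
det = 103.454·-62.600 − -0.976·-6.088 = -6482.162288
x = (1196.287105·-62.600 − -0.976·-2098.885454) / -6482.162288 = 11.868892
y = (103.454·-2098.885454 − 1196.287105·-6.088) / -6482.162288 = 32.374243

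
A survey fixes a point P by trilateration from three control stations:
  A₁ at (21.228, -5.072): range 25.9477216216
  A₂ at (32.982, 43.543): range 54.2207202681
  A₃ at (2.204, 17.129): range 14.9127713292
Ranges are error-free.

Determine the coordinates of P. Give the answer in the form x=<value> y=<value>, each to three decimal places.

eq1: (x − 21.228)² + (y + 5.072)² = 25.9477216216²
eq2: (x − 32.982)² + (y − 43.543)² = 54.2207202681²
eq3: (x − 2.204)² + (y − 17.129)² = 14.9127713292²
eq2−eq1, eq2−eq3 (x²,y² cancel):
  -23.508·x − 97.230·y = -240.849756
  -61.556·x − 52.828·y = 31.950842
det = -23.508·-52.828 − -97.230·-61.556 = -4743.209256
x = (-240.849756·-52.828 − -97.230·31.950842) / -4743.209256 = -3.337443
y = (-23.508·31.950842 − -240.849756·-61.556) / -4743.209256 = 3.284031

x=-3.337 y=3.284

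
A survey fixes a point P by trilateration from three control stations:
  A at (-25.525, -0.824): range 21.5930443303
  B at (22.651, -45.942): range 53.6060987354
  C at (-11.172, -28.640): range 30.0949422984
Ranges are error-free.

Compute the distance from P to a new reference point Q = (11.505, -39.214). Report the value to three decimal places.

eq1: (x + 25.525)² + (y + 0.824)² = 21.5930443303²
eq2: (x − 22.651)² + (y + 45.942)² = 53.6060987354²
eq3: (x + 11.172)² + (y + 28.640)² = 30.0949422984²
eq1−eq3, eq1−eq2 (x²,y² cancel):
  28.706·x − 55.632·y = -146.587405
  96.352·x − 90.236·y = -435.823694
det = 28.706·-90.236 − -55.632·96.352 = 2769.939848
x = (-146.587405·-90.236 − -55.632·-435.823694) / 2769.939848 = -3.977806
y = (28.706·-435.823694 − -146.587405·96.352) / 2769.939848 = 0.582408
|P − Q| = √((-3.977806 − 11.505)² + (0.582408 − -39.214)²) = 42.702124

42.702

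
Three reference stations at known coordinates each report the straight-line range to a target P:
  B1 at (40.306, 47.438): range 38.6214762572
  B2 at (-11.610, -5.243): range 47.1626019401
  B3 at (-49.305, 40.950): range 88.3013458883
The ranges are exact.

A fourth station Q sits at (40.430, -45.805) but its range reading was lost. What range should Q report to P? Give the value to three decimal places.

eq1: (x − 40.306)² + (y − 47.438)² = 38.6214762572²
eq2: (x + 11.610)² + (y + 5.243)² = 47.1626019401²
eq3: (x + 49.305)² + (y − 40.950)² = 88.3013458883²
eq1−eq3, eq1−eq2 (x²,y² cancel):
  -179.222·x − 12.976·y = -6072.561212
  -103.832·x − 105.362·y = -4445.348924
det = -179.222·-105.362 − -12.976·-103.832 = 17535.864332
x = (-6072.561212·-105.362 − -12.976·-4445.348924) / 17535.864332 = 33.196787
y = (-179.222·-4445.348924 − -6072.561212·-103.832) / 17535.864332 = 9.476473
|P − Q| = √((33.196787 − 40.430)² + (9.476473 − -45.805)²) = 55.752674

55.753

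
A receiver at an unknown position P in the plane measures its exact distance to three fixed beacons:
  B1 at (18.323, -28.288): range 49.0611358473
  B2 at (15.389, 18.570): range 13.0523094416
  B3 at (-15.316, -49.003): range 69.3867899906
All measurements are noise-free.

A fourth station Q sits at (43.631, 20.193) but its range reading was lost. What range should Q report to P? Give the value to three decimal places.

41.339

eq1: (x − 18.323)² + (y + 28.288)² = 49.0611358473²
eq2: (x − 15.389)² + (y − 18.570)² = 13.0523094416²
eq3: (x + 15.316)² + (y + 49.003)² = 69.3867899906²
eq3−eq1, eq3−eq2 (x²,y² cancel):
  67.278·x + 41.430·y = 907.600983
  61.410·x + 135.146·y = 2589.956199
det = 67.278·135.146 − 41.430·61.410 = 6548.136288
x = (907.600983·135.146 − 41.430·2589.956199) / 6548.136288 = 2.345210
y = (67.278·2589.956199 − 907.600983·61.410) / 6548.136288 = 18.098477
|P − Q| = √((2.345210 − 43.631)² + (18.098477 − 20.193)²) = 41.338885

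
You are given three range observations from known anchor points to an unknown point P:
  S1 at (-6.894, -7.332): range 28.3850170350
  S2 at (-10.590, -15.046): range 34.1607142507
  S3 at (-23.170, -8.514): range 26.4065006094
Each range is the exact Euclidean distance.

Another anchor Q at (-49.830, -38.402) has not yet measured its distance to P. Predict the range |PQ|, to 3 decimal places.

eq1: (x + 6.894)² + (y + 7.332)² = 28.3850170350²
eq2: (x + 10.590)² + (y + 15.046)² = 34.1607142507²
eq3: (x + 23.170)² + (y + 8.514)² = 26.4065006094²
eq3−eq2, eq3−eq1 (x²,y² cancel):
  25.160·x − 13.064·y = -740.458004
  32.552·x + 2.364·y = -616.457554
det = 25.160·2.364 − -13.064·32.552 = 484.737568
x = (-740.458004·2.364 − -13.064·-616.457554) / 484.737568 = -20.225055
y = (25.160·-616.457554 − -740.458004·32.552) / 484.737568 = 17.727772
|P − Q| = √((-20.225055 − -49.830)² + (17.727772 − -38.402)²) = 63.458679

63.459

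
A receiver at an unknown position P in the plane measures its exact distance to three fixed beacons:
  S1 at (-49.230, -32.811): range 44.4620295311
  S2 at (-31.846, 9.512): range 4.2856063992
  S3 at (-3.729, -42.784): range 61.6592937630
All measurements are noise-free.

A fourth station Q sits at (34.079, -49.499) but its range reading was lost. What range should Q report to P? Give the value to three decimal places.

91.820

eq1: (x + 49.230)² + (y + 32.811)² = 44.4620295311²
eq2: (x + 31.846)² + (y − 9.512)² = 4.2856063992²
eq3: (x + 3.729)² + (y + 42.784)² = 61.6592937630²
eq3−eq2, eq3−eq1 (x²,y² cancel):
  -56.234·x + 104.592·y = 3043.771848
  -91.002·x + 19.946·y = 3480.774961
det = -56.234·19.946 − 104.592·-91.002 = 8396.437820
x = (3043.771848·19.946 − 104.592·3480.774961) / 8396.437820 = -36.128433
y = (-56.234·3480.774961 − 3043.771848·-91.002) / 8396.437820 = 9.676893
|P − Q| = √((-36.128433 − 34.079)² + (9.676893 − -49.499)²) = 91.819769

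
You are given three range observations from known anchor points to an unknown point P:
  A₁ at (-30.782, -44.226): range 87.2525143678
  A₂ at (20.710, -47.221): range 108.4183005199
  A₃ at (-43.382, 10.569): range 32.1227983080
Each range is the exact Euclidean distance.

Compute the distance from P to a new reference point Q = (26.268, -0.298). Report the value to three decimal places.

79.000

eq1: (x + 30.782)² + (y + 44.226)² = 87.2525143678²
eq2: (x − 20.710)² + (y + 47.221)² = 108.4183005199²
eq3: (x + 43.382)² + (y − 10.569)² = 32.1227983080²
eq3−eq1, eq3−eq2 (x²,y² cancel):
  25.200·x − 109.590·y = -5671.358177
  128.184·x − 115.580·y = -10057.628460
det = 25.200·-115.580 − -109.590·128.184 = 11135.068560
x = (-5671.358177·-115.580 − -109.590·-10057.628460) / 11135.068560 = -40.118291
y = (25.200·-10057.628460 − -5671.358177·128.184) / 11135.068560 = 42.525570
|P − Q| = √((-40.118291 − 26.268)² + (42.525570 − -0.298)²) = 78.999986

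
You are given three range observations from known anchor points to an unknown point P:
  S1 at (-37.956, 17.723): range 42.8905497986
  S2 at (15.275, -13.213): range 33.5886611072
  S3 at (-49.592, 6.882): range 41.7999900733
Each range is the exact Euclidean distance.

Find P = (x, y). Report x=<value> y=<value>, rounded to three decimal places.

x=-17.613 y=-20.036

eq1: (x + 37.956)² + (y − 17.723)² = 42.8905497986²
eq2: (x − 15.275)² + (y + 13.213)² = 33.5886611072²
eq3: (x + 49.592)² + (y − 6.882)² = 41.7999900733²
eq1−eq2, eq1−eq3 (x²,y² cancel):
  106.462·x − 61.872·y = -635.452564
  -23.272·x − 21.682·y = 844.325815
det = 106.462·-21.682 − -61.872·-23.272 = -3748.194268
x = (-635.452564·-21.682 − -61.872·844.325815) / -3748.194268 = -17.613284
y = (106.462·844.325815 − -635.452564·-23.272) / -3748.194268 = -20.036412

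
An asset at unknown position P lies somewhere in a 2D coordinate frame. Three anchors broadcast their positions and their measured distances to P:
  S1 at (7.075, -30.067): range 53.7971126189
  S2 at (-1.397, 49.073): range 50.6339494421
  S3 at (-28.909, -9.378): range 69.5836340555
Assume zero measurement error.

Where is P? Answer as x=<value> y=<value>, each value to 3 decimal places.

x=36.204 y=15.162

eq1: (x − 7.075)² + (y + 30.067)² = 53.7971126189²
eq2: (x + 1.397)² + (y − 49.073)² = 50.6339494421²
eq3: (x + 28.909)² + (y + 9.378)² = 69.5836340555²
eq3−eq2, eq3−eq1 (x²,y² cancel):
  55.024·x + 116.902·y = 3764.519065
  71.968·x − 41.378·y = 1978.155751
det = 55.024·-41.378 − 116.902·71.968 = -10689.986208
x = (3764.519065·-41.378 − 116.902·1978.155751) / -10689.986208 = 36.203848
y = (55.024·1978.155751 − 3764.519065·71.968) / -10689.986208 = 15.161747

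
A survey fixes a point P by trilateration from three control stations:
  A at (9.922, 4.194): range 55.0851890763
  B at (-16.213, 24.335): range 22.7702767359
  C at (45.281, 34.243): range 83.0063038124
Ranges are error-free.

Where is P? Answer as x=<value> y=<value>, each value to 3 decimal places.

x=-37.692 y=31.894

eq1: (x − 9.922)² + (y − 4.194)² = 55.0851890763²
eq2: (x + 16.213)² + (y − 24.335)² = 22.7702767359²
eq3: (x − 45.281)² + (y − 34.243)² = 83.0063038124²
eq3−eq2, eq3−eq1 (x²,y² cancel):
  -122.988·x − 19.816·y = 4003.662554
  -70.718·x − 60.098·y = 748.752127
det = -122.988·-60.098 − -19.816·-70.718 = 5989.984936
x = (4003.662554·-60.098 − -19.816·748.752127) / 5989.984936 = -37.692055
y = (-122.988·748.752127 − 4003.662554·-70.718) / 5989.984936 = 31.893817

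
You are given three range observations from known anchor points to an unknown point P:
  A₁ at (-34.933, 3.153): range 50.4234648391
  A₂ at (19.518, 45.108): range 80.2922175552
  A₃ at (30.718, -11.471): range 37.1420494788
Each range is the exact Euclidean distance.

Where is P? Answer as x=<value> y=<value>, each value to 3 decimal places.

eq1: (x + 34.933)² + (y − 3.153)² = 50.4234648391²
eq2: (x − 19.518)² + (y − 45.108)² = 80.2922175552²
eq3: (x − 30.718)² + (y + 11.471)² = 37.1420494788²
eq1−eq2, eq1−eq3 (x²,y² cancel):
  108.902·x + 83.910·y = -2718.886304
  131.302·x − 29.248·y = 1007.917434
det = 108.902·-29.248 − 83.910·131.302 = -14202.716516
x = (-2718.886304·-29.248 − 83.910·1007.917434) / -14202.716516 = 0.355732
y = (108.902·1007.917434 − -2718.886304·131.302) / -14202.716516 = -32.864096

x=0.356 y=-32.864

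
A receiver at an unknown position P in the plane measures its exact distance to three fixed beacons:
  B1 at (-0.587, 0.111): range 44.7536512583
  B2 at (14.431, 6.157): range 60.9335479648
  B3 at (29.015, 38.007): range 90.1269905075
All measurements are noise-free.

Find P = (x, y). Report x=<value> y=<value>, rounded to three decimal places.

x=-41.404 y=-18.243

eq1: (x + 0.587)² + (y − 0.111)² = 44.7536512583²
eq2: (x − 14.431)² + (y − 6.157)² = 60.9335479648²
eq3: (x − 29.015)² + (y − 38.007)² = 90.1269905075²
eq3−eq1, eq3−eq2 (x²,y² cancel):
  -59.204·x − 75.792·y = 3833.939733
  -29.168·x − 63.700·y = 2369.737286
det = -59.204·-63.700 − -75.792·-29.168 = 1560.593744
x = (3833.939733·-63.700 − -75.792·2369.737286) / 1560.593744 = -41.404006
y = (-59.204·2369.737286 − 3833.939733·-29.168) / 1560.593744 = -18.242782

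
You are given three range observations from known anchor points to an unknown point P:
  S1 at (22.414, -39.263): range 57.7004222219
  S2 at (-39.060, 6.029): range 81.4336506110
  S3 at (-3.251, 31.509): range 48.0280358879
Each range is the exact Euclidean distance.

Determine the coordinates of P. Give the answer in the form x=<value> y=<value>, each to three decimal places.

eq1: (x − 22.414)² + (y + 39.263)² = 57.7004222219²
eq2: (x + 39.060)² + (y − 6.029)² = 81.4336506110²
eq3: (x + 3.251)² + (y − 31.509)² = 48.0280358879²
eq3−eq2, eq3−eq1 (x²,y² cancel):
  -71.618·x − 50.960·y = -3766.100862
  51.330·x − 141.544·y = 17.937990
det = -71.618·-141.544 − -50.960·51.330 = 12752.874992
x = (-3766.100862·-141.544 − -50.960·17.937990) / 12752.874992 = 41.871586
y = (-71.618·17.937990 − -3766.100862·51.330) / 12752.874992 = 15.057724

x=41.872 y=15.058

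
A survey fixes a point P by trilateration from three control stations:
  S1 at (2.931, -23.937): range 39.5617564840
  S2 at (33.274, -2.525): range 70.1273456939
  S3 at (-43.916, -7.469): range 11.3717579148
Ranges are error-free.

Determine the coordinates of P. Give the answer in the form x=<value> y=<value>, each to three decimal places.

x=-35.678 y=-15.309

eq1: (x − 2.931)² + (y + 23.937)² = 39.5617564840²
eq2: (x − 33.274)² + (y + 2.525)² = 70.1273456939²
eq3: (x + 43.916)² + (y + 7.469)² = 11.3717579148²
eq3−eq2, eq3−eq1 (x²,y² cancel):
  154.380·x + 9.888·y = -5659.394052
  93.694·x − 32.936·y = -2838.645985
det = 154.380·-32.936 − 9.888·93.694 = -6011.105952
x = (-5659.394052·-32.936 − 9.888·-2838.645985) / -6011.105952 = -35.678349
y = (154.380·-2838.645985 − -5659.394052·93.694) / -6011.105952 = -15.308514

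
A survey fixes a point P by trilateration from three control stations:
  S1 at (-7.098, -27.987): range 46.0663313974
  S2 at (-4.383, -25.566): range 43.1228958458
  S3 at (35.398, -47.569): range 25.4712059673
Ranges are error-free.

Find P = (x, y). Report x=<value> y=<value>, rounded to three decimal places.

eq1: (x + 7.098)² + (y + 27.987)² = 46.0663313974²
eq2: (x + 4.383)² + (y + 25.566)² = 43.1228958458²
eq3: (x − 35.398)² + (y + 47.569)² = 25.4712059673²
eq1−eq2, eq1−eq3 (x²,y² cancel):
  5.430·x + 4.842·y = 101.700014
  84.992·x − 39.164·y = 4155.498947
det = 5.430·-39.164 − 4.842·84.992 = -624.191784
x = (101.700014·-39.164 − 4.842·4155.498947) / -624.191784 = 38.616185
y = (5.430·4155.498947 − 101.700014·84.992) / -624.191784 = -22.301914

x=38.616 y=-22.302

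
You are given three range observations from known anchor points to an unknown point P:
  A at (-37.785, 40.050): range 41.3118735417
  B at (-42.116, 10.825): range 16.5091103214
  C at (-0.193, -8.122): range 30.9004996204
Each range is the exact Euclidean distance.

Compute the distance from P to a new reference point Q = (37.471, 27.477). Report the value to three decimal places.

73.201

eq1: (x + 37.785)² + (y − 40.050)² = 41.3118735417²
eq2: (x + 42.116)² + (y − 10.825)² = 16.5091103214²
eq3: (x + 0.193)² + (y + 8.122)² = 30.9004996204²
eq1−eq3, eq1−eq2 (x²,y² cancel):
  75.184·x − 96.344·y = -2213.874573
  -8.662·x − 58.450·y = 293.349528
det = 75.184·-58.450 − -96.344·-8.662 = -5229.036528
x = (-2213.874573·-58.450 − -96.344·293.349528) / -5229.036528 = -30.151527
y = (75.184·293.349528 − -2213.874573·-8.662) / -5229.036528 = -0.550505
|P − Q| = √((-30.151527 − 37.471)² + (-0.550505 − 27.477)²) = 73.200732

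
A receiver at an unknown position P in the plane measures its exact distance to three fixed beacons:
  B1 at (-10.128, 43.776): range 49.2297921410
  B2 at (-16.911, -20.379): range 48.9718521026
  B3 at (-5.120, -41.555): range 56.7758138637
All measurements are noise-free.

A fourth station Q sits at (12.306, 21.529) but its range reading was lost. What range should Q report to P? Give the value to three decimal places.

17.720

eq1: (x + 10.128)² + (y − 43.776)² = 49.2297921410²
eq2: (x + 16.911)² + (y + 20.379)² = 48.9718521026²
eq3: (x + 5.120)² + (y + 41.555)² = 56.7758138637²
eq1−eq2, eq1−eq3 (x²,y² cancel):
  -13.566·x − 128.310·y = -1292.298862
  10.016·x − 170.662·y = -1065.802741
det = -13.566·-170.662 − -128.310·10.016 = 3600.353652
x = (-1292.298862·-170.662 − -128.310·-1065.802741) / 3600.353652 = 23.273591
y = (-13.566·-1065.802741 − -1292.298862·10.016) / 3600.353652 = 7.611015
|P − Q| = √((23.273591 − 12.306)² + (7.611015 − 21.529)²) = 17.719999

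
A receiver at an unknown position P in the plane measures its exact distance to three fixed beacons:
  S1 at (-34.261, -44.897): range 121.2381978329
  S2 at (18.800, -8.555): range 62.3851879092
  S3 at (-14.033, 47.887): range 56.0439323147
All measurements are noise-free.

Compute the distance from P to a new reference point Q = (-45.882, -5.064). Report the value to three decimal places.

103.362

eq1: (x + 34.261)² + (y + 44.897)² = 121.2381978329²
eq2: (x − 18.800)² + (y + 8.555)² = 62.3851879092²
eq3: (x + 14.033)² + (y − 47.887)² = 56.0439323147²
eq3−eq2, eq3−eq1 (x²,y² cancel):
  65.666·x − 112.884·y = -2814.451154
  -40.456·x − 185.568·y = -10858.311392
det = 65.666·-185.568 − -112.884·-40.456 = -16752.343392
x = (-2814.451154·-185.568 − -112.884·-10858.311392) / -16752.343392 = 41.991591
y = (65.666·-10858.311392 − -2814.451154·-40.456) / -16752.343392 = 49.359262
|P − Q| = √((41.991591 − -45.882)² + (49.359262 − -5.064)²) = 103.361789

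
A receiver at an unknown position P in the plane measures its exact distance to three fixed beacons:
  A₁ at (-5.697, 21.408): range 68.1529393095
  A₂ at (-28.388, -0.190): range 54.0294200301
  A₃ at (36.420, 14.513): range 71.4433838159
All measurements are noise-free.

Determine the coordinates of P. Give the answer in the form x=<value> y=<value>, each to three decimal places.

x=-0.654 y=-46.558

eq1: (x + 5.697)² + (y − 21.408)² = 68.1529393095²
eq2: (x + 28.388)² + (y + 0.190)² = 54.0294200301²
eq3: (x − 36.420)² + (y − 14.513)² = 71.4433838159²
eq3−eq2, eq3−eq1 (x²,y² cancel):
  -129.616·x − 29.406·y = 1453.849937
  -84.234·x + 13.790·y = -586.951341
det = -129.616·13.790 − -29.406·-84.234 = -4264.389644
x = (1453.849937·13.790 − -29.406·-586.951341) / -4264.389644 = -0.653950
y = (-129.616·-586.951341 − 1453.849937·-84.234) / -4264.389644 = -46.558100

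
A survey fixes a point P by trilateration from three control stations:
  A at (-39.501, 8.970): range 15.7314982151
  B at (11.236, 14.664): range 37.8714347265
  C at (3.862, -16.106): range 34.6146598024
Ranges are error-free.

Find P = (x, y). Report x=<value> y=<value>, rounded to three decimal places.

x=-24.862 y=3.210

eq1: (x + 39.501)² + (y − 8.970)² = 15.7314982151²
eq2: (x − 11.236)² + (y − 14.664)² = 37.8714347265²
eq3: (x − 3.862)² + (y + 16.106)² = 34.6146598024²
eq2−eq1, eq2−eq3 (x²,y² cancel):
  -101.474·x − 11.388·y = 2486.274841
  -14.748·x − 61.540·y = 169.108583
det = -101.474·-61.540 − -11.388·-14.748 = 6076.759736
x = (2486.274841·-61.540 − -11.388·169.108583) / 6076.759736 = -24.861859
y = (-101.474·169.108583 − 2486.274841·-14.748) / 6076.759736 = 3.210174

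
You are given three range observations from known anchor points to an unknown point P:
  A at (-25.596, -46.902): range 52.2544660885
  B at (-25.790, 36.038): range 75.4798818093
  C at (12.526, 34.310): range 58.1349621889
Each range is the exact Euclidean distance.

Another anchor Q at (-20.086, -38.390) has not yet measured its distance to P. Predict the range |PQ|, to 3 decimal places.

43.780

eq1: (x + 25.596)² + (y + 46.902)² = 52.2544660885²
eq2: (x + 25.790)² + (y − 36.038)² = 75.4798818093²
eq3: (x − 12.526)² + (y − 34.310)² = 58.1349621889²
eq1−eq3, eq1−eq2 (x²,y² cancel):
  76.244·x + 162.424·y = -2170.020647
  -0.388·x + 165.880·y = -3857.774608
det = 76.244·165.880 − 162.424·-0.388 = 12710.375232
x = (-2170.020647·165.880 − 162.424·-3857.774608) / 12710.375232 = 20.977521
y = (76.244·-3857.774608 − -2170.020647·-0.388) / 12710.375232 = -23.207351
|P − Q| = √((20.977521 − -20.086)² + (-23.207351 − -38.390)²) = 43.780424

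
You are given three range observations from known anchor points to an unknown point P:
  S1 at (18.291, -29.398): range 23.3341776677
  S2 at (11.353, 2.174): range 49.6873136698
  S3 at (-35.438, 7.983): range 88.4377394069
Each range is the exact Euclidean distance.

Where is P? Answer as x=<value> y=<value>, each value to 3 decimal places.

eq1: (x − 18.291)² + (y + 29.398)² = 23.3341776677²
eq2: (x − 11.353)² + (y − 2.174)² = 49.6873136698²
eq3: (x + 35.438)² + (y − 7.983)² = 88.4377394069²
eq3−eq2, eq3−eq1 (x²,y² cancel):
  93.582·x − 11.618·y = 4166.441364
  107.458·x − 74.762·y = 7155.972856
det = 93.582·-74.762 − -11.618·107.458 = -5747.930440
x = (4166.441364·-74.762 − -11.618·7155.972856) / -5747.930440 = 39.727933
y = (93.582·7155.972856 − 4166.441364·107.458) / -5747.930440 = -38.614384

x=39.728 y=-38.614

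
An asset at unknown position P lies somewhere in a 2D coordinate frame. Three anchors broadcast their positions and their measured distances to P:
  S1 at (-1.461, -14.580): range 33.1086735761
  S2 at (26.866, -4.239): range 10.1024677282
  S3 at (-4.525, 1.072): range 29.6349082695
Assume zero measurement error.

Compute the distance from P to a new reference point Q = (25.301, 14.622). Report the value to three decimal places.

eq1: (x + 1.461)² + (y + 14.580)² = 33.1086735761²
eq2: (x − 26.866)² + (y + 4.239)² = 10.1024677282²
eq3: (x + 4.525)² + (y − 1.072)² = 29.6349082695²
eq2−eq1, eq2−eq3 (x²,y² cancel):
  -56.654·x − 20.682·y = -1519.164568
  -62.782·x + 10.622·y = -1494.294202
det = -56.654·10.622 − -20.682·-62.782 = -1900.236112
x = (-1519.164568·10.622 − -20.682·-1494.294202) / -1900.236112 = 24.755639
y = (-56.654·-1494.294202 − -1519.164568·-62.782) / -1900.236112 = 5.640587
|P − Q| = √((24.755639 − 25.301)² + (5.640587 − 14.622)²) = 8.997956

8.998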